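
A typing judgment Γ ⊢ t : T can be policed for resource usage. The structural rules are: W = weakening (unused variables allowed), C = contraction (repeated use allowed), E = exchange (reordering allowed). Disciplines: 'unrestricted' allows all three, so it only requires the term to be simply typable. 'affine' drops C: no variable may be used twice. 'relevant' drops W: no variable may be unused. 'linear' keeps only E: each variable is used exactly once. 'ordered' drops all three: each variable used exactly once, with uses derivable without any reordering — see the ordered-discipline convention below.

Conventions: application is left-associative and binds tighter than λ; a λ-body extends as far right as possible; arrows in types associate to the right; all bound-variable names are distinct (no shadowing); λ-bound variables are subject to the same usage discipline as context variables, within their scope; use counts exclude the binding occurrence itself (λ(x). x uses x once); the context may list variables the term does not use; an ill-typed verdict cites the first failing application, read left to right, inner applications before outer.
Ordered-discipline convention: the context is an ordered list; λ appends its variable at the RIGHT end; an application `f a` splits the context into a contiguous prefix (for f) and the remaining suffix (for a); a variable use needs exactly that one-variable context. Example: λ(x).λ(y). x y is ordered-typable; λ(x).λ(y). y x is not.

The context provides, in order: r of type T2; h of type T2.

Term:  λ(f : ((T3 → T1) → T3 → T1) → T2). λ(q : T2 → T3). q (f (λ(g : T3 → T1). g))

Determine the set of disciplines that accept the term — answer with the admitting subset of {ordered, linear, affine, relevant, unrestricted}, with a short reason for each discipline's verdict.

admitted by: affine, unrestricted
usage: r ×0, h ×0, f [bound] ×1, q [bound] ×1, g [bound] ×1
use order (left to right): q, f, g
typing: well-typed — term : (((T3 → T1) → T3 → T1) → T2) → (T2 → T3) → T3
ordered: ✗ — r, h never used (weakening)
linear: ✗ — r, h never used (weakening)
affine: ✓ — no duplicate uses among r, h, f, q, g
relevant: ✗ — r, h never used (weakening)
unrestricted: ✓ — well-typed at (((T3 → T1) → T3 → T1) → T2) → (T2 → T3) → T3; no restrictions here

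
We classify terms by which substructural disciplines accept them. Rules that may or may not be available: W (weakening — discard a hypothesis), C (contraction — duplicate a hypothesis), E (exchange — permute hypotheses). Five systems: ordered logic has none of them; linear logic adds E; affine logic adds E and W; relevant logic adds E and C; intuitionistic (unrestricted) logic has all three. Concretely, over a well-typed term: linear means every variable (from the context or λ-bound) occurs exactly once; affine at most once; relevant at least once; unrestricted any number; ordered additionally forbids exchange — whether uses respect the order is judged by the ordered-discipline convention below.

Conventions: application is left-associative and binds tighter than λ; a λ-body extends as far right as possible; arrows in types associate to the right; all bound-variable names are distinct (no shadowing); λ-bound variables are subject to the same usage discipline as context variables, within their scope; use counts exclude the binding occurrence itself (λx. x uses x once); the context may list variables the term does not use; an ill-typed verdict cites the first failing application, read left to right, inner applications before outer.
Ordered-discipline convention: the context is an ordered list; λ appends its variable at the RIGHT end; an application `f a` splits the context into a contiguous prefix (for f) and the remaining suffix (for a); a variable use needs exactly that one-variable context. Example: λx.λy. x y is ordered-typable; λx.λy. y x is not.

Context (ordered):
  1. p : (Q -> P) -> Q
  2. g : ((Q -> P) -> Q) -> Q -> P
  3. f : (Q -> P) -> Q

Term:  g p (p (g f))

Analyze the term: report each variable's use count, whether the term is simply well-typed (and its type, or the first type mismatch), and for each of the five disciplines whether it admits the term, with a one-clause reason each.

use counts: p ×2, g ×2, f ×1
left-to-right use order: g, p, p, g, f
typing: the term checks, with type P
ordered: ✗, needs contraction — p ×2, g ×2
linear: ✗, needs contraction — p ×2, g ×2
affine: ✗, needs contraction — p ×2, g ×2
relevant: ✓, none of p, g, f goes unused
unrestricted: ✓, simply typable at P; W, C, E all held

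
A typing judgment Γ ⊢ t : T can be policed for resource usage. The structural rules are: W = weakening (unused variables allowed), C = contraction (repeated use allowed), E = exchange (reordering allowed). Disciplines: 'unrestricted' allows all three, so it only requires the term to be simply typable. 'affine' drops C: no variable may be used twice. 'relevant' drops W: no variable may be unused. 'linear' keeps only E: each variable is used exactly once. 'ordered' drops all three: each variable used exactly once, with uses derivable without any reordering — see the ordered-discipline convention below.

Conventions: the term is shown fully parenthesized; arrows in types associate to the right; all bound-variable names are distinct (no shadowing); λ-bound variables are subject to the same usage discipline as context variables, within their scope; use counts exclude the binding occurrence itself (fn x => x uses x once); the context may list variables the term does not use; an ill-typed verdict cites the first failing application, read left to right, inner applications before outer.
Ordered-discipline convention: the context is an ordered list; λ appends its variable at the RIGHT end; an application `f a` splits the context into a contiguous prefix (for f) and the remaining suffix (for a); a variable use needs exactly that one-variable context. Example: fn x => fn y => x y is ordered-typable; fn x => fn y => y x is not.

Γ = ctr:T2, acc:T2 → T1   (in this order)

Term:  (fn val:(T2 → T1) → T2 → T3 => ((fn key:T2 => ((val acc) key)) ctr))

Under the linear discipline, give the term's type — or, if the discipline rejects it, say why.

term : ((T2 → T1) → T2 → T3) → T3
counts: ctr: 1, acc: 1, val (λ-bound): 1, key (λ-bound): 1
uses in reading order: val, acc, key, ctr
typing: well-typed — term : ((T2 → T1) → T2 → T3) → T3
summary: ordered ✗, linear ✓, affine ✓, relevant ✓, unrestricted ✓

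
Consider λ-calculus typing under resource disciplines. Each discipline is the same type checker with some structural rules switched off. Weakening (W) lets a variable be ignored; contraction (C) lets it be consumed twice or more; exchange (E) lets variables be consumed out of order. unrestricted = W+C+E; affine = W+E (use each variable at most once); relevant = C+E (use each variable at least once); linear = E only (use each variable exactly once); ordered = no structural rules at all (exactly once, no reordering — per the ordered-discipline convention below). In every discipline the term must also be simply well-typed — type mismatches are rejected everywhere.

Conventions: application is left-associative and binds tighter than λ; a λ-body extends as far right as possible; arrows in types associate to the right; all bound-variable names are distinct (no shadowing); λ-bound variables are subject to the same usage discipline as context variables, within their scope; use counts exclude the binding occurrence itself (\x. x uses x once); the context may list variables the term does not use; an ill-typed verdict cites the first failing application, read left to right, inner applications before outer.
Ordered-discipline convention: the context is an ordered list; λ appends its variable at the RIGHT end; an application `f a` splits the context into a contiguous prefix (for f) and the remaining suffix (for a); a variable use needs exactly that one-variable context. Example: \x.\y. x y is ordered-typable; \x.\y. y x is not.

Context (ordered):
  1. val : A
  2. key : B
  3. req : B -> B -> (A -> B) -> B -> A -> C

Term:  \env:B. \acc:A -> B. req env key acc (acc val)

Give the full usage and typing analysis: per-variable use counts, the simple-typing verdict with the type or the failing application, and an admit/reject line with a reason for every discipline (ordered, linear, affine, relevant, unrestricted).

usage: val ×1, key ×1, req ×1, env (bound) ×1, acc (bound) ×2
left-to-right use order: req, env, key, acc, acc, val
typing: the term checks, with type B -> (A -> B) -> A -> C
ordered ✗ (uses contraction: acc ×2)
linear ✗ (uses contraction: acc ×2)
affine ✗ (uses contraction: acc ×2)
relevant ✓ (every one of val, key, req, env, acc appears)
unrestricted ✓ (well-typed at B -> (A -> B) -> A -> C; no restrictions here)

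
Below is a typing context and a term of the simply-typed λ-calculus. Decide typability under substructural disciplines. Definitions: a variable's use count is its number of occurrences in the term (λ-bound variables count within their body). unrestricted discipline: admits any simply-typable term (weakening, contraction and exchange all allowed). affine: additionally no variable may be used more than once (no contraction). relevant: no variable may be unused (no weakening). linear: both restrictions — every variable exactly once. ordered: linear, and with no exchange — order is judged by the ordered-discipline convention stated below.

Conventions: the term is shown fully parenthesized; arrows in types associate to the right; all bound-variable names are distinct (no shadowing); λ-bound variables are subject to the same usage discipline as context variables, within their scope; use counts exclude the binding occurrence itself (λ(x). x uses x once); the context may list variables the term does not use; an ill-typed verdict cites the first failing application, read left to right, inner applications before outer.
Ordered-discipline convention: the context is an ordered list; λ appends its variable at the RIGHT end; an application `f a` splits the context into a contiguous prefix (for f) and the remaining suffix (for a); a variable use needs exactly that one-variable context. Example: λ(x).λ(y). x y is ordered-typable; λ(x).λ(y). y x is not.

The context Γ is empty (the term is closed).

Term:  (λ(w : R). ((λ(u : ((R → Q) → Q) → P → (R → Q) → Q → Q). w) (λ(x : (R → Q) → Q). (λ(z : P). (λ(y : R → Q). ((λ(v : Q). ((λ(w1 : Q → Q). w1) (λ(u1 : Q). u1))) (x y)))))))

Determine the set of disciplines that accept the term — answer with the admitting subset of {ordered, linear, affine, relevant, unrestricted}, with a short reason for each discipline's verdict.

admitted in: affine, unrestricted
variable uses: w (λ-bound): 1, u (λ-bound): 0, x (λ-bound): 1, z (λ-bound): 0, y (λ-bound): 1, v (λ-bound): 0, w1 (λ-bound): 1, u1 (λ-bound): 1
order of uses: w, w1, u1, x, y
typing: well-typed — term : R → R
ordered ✗ (needs weakening: u, z, v unused)
linear ✗ (needs weakening: u, z, v unused)
affine ✓ (at most one use each (w, u, x, z, y, v, w1, u1))
relevant ✗ (needs weakening: u, z, v unused)
unrestricted ✓ (well-typed at R → R; no restrictions here)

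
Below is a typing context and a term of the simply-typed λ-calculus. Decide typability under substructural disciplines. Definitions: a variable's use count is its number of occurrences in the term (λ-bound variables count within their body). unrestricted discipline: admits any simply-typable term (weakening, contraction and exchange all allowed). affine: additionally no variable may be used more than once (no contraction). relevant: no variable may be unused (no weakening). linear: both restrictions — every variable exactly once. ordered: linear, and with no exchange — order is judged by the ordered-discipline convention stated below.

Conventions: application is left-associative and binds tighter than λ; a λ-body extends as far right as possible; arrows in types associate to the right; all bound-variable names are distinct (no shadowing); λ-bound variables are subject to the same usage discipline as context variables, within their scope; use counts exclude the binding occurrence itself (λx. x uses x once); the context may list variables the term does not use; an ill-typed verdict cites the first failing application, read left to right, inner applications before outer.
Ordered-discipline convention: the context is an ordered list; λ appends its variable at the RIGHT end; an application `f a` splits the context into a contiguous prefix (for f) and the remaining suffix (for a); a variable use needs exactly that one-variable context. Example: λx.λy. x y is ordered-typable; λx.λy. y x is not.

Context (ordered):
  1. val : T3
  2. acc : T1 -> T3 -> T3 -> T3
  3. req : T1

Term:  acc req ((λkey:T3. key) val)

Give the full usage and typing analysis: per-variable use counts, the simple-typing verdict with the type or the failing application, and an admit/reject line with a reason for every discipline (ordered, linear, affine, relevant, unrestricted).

variable uses: val: 1×, acc: 1×, req: 1×, key (λ-bound): 1×
uses in reading order: acc, req, key, val
typing: ✓ — T3 -> T3
ordered: ✗ — no contiguous prefix/suffix split fits acc, req, key, val
linear: ✓ — exactly-once usage across val, acc, req, key
affine: ✓ — at most one use each (val, acc, req, key)
relevant: ✓ — at least one use each (val, acc, req, key)
unrestricted: ✓ — type-checks (T3 -> T3) and nothing is barred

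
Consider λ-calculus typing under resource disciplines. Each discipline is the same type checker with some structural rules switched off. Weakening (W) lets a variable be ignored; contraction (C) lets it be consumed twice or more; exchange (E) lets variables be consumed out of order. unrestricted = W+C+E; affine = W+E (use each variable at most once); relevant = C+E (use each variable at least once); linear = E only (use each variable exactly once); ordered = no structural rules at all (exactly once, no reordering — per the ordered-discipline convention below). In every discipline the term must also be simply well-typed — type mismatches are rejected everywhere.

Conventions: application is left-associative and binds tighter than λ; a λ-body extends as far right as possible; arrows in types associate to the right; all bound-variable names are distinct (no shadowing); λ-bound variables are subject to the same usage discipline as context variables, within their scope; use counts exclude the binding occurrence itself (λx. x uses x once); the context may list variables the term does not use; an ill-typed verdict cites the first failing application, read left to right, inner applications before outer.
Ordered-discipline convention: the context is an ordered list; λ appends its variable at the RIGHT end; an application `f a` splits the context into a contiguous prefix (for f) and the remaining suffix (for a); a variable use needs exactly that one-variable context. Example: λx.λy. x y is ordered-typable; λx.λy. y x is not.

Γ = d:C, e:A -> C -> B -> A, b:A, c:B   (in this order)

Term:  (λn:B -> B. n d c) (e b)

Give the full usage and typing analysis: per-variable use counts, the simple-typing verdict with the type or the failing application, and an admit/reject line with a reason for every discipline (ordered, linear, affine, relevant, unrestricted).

counts: d: 1×, e: 1×, b: 1×, c: 1×, n [bound]: 1×
uses in reading order: n, d, c, e, b
typing: ill-typed: argument of type C where B is required
ordered ✗ (not simply typable)
linear ✗ (fails simple typing)
affine ✗ (a type mismatch blocks all five)
relevant ✗ (the type mismatch rejects it)
unrestricted ✗ (not simply typable)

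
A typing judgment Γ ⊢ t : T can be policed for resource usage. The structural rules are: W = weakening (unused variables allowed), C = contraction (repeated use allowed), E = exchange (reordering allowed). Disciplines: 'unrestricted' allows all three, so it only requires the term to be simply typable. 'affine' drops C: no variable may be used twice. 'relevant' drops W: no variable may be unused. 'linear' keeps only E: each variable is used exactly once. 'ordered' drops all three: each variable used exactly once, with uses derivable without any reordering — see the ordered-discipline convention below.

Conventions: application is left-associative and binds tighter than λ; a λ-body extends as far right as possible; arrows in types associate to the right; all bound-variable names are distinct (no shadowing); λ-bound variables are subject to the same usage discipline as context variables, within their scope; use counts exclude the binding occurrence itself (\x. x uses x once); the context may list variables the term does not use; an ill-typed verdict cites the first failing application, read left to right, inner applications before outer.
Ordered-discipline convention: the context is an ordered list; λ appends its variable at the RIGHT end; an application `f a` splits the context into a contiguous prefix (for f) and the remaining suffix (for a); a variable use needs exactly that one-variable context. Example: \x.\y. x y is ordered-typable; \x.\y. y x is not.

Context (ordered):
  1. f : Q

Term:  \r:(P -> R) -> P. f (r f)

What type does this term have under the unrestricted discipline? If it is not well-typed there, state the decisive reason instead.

not well-typed under unrestricted — not simply typable
counts: f: 2×, r (bound): 1×
order of uses: f, r, f
typing: ill-typed: argument of type Q where P -> R is required
per-discipline verdicts: ordered ✗, linear ✗, affine ✗, relevant ✗, unrestricted ✗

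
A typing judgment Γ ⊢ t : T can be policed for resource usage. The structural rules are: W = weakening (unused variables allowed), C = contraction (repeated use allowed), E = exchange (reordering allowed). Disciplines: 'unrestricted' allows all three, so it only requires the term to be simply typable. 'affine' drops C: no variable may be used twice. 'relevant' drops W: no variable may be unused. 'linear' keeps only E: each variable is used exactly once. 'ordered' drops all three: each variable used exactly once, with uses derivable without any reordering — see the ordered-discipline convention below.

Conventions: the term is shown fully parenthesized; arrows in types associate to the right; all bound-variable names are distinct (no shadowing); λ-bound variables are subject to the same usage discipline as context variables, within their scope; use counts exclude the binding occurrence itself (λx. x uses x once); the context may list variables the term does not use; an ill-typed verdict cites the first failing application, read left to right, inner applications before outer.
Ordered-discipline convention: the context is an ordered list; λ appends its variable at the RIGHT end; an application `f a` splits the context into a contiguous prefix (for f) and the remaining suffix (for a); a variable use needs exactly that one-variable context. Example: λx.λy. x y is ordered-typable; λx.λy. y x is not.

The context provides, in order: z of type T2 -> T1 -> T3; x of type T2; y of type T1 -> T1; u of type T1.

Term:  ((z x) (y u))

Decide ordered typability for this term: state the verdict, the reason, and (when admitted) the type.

yes — single-use (z, x, y, u), ordered derivation ok; term : T3
use counts: z: 1; x: 1; y: 1; u: 1
order of uses: z, x, y, u
typing: well-typed — term : T3
across the five disciplines: ordered ✓, linear ✓, affine ✓, relevant ✓, unrestricted ✓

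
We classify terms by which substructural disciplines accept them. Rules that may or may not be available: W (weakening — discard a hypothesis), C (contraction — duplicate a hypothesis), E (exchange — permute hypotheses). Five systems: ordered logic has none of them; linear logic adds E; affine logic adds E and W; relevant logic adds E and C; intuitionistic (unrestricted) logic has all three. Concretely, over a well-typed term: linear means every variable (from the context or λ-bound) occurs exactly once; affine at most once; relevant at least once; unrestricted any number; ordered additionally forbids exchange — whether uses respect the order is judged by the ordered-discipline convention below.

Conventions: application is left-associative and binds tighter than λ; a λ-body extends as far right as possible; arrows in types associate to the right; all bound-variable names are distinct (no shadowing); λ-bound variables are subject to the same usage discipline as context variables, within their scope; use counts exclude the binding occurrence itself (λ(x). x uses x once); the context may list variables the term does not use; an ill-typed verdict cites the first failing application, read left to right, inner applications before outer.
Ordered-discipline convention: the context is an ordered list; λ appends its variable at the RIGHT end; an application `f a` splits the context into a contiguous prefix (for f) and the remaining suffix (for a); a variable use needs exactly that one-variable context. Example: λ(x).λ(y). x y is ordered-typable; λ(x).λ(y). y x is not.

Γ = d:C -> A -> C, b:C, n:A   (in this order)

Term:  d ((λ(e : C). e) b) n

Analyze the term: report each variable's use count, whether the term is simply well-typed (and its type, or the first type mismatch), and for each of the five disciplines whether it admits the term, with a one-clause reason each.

counts: d=1, b=1, n=1, e (λ-bound)=1
use order (left to right): d, e, b, n
typing: ✓ — C
ordered: ✓ — d, b, n, e: once each, no exchange needed
linear: ✓ — single use per variable (d, b, n, e)
affine: ✓ — none of d, b, n, e used more than once
relevant: ✓ — d, b, n, e: all used, weakening unneeded
unrestricted: ✓ — type-checks (C) and nothing is barred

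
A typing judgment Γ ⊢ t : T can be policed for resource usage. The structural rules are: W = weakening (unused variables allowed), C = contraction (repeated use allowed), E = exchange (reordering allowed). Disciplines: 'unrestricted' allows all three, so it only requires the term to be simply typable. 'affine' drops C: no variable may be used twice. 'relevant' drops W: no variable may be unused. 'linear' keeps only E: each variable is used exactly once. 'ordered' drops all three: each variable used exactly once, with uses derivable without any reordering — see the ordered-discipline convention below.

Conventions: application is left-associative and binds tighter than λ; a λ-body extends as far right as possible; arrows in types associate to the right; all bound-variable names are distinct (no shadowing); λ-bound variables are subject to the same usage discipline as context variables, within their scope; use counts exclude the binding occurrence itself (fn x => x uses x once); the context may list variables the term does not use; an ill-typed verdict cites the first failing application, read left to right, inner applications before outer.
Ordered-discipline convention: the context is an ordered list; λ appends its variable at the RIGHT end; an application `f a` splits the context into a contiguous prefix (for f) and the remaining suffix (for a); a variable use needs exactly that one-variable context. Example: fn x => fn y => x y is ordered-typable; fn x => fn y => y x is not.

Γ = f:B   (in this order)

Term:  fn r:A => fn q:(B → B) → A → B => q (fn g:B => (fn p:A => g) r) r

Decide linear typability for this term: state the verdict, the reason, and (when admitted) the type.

no — uses contraction: r ×2; needs weakening: f, p unused
use counts: f: 0×, r [bound]: 2×, q [bound]: 1×, g [bound]: 1×, p [bound]: 0×
left-to-right use order: q, g, r, r
typing: well-typed at A → ((B → B) → A → B) → B
summary: ordered ✗ · linear ✗ · affine ✗ · relevant ✗ · unrestricted ✓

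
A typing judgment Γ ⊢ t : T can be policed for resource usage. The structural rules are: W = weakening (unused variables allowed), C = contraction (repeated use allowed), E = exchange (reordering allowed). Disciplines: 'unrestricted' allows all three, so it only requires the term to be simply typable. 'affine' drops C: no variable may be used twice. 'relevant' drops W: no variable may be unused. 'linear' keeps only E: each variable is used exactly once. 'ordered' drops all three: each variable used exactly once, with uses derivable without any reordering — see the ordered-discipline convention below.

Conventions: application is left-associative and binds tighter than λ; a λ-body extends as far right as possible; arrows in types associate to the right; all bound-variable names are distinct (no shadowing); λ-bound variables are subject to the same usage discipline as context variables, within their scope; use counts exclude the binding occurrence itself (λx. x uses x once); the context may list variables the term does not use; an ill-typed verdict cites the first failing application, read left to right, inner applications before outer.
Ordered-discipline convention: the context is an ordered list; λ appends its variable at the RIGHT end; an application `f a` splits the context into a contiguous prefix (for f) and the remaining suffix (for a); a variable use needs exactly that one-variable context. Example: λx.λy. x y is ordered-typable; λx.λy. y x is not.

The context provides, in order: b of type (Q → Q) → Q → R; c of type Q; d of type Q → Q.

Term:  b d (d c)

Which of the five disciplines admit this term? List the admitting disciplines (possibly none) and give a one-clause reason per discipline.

admitting disciplines: relevant, unrestricted
usage: b: 1×; c: 1×; d: 2×
use order (left to right): b, d, d, c
typing: well-typed — term : R
ordered: ✗ — needs contraction — d ×2
linear: ✗ — needs contraction — d ×2
affine: ✗ — needs contraction — d ×2
relevant: ✓ — every one of b, c, d appears
unrestricted: ✓ — type-checks (R) and nothing is barred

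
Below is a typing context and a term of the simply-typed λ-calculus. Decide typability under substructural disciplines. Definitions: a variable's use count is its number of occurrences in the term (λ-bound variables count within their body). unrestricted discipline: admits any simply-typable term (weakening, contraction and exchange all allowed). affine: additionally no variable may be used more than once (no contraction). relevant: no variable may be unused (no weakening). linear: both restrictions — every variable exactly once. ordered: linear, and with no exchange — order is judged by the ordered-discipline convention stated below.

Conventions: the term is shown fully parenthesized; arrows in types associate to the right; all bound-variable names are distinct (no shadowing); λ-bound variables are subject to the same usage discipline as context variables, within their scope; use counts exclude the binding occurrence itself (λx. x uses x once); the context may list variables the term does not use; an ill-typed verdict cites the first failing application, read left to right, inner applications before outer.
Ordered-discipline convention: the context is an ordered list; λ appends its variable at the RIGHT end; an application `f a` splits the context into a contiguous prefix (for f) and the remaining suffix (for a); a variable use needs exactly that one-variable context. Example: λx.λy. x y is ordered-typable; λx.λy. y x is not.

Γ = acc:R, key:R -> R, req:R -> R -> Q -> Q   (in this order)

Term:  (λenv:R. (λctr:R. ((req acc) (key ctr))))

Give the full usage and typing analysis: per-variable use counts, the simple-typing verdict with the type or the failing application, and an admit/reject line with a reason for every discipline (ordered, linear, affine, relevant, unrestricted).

counts: acc: 1×, key: 1×, req: 1×, env (λ-bound): 0×, ctr (λ-bound): 1×
uses in reading order: req, acc, key, ctr
typing: well-typed at R -> R -> Q -> Q
ordered ✗ (env never used (weakening))
linear ✗ (env never used (weakening))
affine ✓ (none of acc, key, req, env, ctr used more than once)
relevant ✗ (env never used (weakening))
unrestricted ✓ (typability at R -> R -> Q -> Q is all that's needed)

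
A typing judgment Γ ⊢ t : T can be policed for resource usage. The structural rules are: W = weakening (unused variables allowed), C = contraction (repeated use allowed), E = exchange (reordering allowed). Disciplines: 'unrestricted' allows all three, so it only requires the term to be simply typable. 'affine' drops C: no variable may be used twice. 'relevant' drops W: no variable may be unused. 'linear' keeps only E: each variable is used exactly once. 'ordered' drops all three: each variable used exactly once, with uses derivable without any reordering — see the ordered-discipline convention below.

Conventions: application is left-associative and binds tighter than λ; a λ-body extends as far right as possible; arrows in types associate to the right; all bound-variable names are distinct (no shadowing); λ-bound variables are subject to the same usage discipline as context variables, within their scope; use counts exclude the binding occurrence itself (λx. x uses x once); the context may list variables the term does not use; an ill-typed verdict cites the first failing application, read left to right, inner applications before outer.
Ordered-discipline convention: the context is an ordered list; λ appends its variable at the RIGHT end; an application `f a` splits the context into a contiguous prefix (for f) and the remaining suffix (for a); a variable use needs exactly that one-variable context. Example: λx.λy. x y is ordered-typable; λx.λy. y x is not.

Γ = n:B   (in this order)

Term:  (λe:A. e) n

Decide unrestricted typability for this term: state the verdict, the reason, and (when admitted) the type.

no — the type mismatch rejects it
usage: n: 1, e (λ-bound): 1
order of uses: e, n
typing: ill-typed: an application expects A but receives B
all disciplines: ordered ✗ | linear ✗ | affine ✗ | relevant ✗ | unrestricted ✗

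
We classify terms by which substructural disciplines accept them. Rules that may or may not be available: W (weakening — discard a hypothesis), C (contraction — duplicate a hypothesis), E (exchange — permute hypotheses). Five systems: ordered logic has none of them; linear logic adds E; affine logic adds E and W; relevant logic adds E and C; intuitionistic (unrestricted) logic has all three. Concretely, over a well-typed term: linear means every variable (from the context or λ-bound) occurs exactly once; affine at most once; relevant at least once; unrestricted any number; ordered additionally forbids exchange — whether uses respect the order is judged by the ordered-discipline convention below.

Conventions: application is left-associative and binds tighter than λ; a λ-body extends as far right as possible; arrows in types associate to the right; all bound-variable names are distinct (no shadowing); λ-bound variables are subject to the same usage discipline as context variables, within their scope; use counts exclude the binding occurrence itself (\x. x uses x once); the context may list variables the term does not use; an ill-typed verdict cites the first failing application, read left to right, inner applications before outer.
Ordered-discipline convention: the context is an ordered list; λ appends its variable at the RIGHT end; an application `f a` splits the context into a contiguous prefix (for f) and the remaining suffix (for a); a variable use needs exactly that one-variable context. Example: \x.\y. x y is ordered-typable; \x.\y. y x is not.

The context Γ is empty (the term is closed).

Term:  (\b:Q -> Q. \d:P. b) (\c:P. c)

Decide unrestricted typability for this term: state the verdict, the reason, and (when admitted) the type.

no — fails simple typing
usage: b (bound): 1×; d (bound): 0×; c (bound): 1×
left-to-right use order: b, c
typing: ill-typed: argument of type P -> P where Q -> Q is required
summary: ordered ✗ · linear ✗ · affine ✗ · relevant ✗ · unrestricted ✗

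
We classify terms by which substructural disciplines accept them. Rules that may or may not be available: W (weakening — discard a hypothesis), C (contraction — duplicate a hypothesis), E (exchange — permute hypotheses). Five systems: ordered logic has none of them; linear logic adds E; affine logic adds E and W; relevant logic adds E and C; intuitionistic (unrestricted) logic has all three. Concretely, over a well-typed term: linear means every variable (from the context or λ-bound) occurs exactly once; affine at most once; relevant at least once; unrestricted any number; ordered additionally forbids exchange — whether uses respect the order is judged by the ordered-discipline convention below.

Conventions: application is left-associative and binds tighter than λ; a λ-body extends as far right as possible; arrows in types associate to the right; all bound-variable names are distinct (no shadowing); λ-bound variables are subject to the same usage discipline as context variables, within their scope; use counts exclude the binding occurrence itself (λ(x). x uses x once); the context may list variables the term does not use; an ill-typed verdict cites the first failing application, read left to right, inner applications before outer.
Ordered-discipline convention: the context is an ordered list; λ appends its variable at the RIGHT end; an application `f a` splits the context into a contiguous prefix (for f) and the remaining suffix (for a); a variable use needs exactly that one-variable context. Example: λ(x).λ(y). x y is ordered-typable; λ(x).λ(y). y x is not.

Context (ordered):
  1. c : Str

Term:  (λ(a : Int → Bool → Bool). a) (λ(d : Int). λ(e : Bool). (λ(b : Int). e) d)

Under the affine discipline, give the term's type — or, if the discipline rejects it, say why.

term : Int → Bool → Bool
variable uses: c: 0; a [bound]: 1; d [bound]: 1; e [bound]: 1; b [bound]: 0
order of uses: a, e, d
typing: ✓ — Int → Bool → Bool
across the five disciplines: ordered ✗, linear ✗, affine ✓, relevant ✗, unrestricted ✓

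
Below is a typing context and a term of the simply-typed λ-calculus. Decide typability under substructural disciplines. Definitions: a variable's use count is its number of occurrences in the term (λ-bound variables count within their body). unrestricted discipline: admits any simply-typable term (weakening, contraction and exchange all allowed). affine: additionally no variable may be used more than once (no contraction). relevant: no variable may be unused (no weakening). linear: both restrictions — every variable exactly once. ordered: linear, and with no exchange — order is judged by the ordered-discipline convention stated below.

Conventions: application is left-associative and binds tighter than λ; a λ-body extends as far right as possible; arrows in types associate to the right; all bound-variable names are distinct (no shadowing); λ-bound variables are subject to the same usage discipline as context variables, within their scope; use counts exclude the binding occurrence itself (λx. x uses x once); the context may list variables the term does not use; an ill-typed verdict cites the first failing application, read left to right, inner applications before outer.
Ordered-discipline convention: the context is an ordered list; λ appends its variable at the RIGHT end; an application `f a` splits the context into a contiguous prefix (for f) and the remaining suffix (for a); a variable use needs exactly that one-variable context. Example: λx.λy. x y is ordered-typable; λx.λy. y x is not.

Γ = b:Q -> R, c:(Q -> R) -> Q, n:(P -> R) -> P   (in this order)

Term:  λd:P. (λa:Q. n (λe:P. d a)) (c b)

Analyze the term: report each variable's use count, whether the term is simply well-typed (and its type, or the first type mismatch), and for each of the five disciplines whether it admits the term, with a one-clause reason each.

use counts: b=1; c=1; n=1; d (bound)=1; a (bound)=1; e (bound)=0
uses in reading order: n, d, a, c, b
typing: ill-typed: non-arrow in function slot: P
ordered ✗ (not simply typable)
linear ✗ (fails simple typing)
affine ✗ (a type mismatch blocks all five)
relevant ✗ (the type mismatch rejects it)
unrestricted ✗ (not simply typable)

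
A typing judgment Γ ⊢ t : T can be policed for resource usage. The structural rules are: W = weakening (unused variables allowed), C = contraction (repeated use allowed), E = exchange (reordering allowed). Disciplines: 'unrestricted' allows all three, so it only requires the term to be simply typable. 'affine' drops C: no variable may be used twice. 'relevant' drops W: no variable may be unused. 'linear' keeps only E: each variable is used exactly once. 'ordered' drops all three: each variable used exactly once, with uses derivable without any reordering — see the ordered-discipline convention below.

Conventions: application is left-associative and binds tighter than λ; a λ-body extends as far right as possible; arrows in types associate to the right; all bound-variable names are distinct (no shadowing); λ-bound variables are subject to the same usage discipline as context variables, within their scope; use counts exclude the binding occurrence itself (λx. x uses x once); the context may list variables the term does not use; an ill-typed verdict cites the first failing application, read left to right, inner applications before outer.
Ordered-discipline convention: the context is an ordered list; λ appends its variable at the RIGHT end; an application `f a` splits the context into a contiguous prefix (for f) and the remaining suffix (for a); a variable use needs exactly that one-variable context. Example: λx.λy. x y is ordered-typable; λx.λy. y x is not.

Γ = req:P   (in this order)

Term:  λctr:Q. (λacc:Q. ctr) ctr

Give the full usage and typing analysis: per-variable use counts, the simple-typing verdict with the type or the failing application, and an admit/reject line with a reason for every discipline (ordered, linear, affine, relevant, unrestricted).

usage: req: 0×; ctr (bound): 2×; acc (bound): 0×
use order (left to right): ctr, ctr
typing: ✓ — Q -> Q
ordered: ✗, uses contraction: ctr ×2; req, acc left unused
linear: ✗, uses contraction: ctr ×2; req, acc left unused
affine: ✗, uses contraction: ctr ×2
relevant: ✗, req, acc left unused
unrestricted: ✓, well-typed at Q -> Q; no restrictions here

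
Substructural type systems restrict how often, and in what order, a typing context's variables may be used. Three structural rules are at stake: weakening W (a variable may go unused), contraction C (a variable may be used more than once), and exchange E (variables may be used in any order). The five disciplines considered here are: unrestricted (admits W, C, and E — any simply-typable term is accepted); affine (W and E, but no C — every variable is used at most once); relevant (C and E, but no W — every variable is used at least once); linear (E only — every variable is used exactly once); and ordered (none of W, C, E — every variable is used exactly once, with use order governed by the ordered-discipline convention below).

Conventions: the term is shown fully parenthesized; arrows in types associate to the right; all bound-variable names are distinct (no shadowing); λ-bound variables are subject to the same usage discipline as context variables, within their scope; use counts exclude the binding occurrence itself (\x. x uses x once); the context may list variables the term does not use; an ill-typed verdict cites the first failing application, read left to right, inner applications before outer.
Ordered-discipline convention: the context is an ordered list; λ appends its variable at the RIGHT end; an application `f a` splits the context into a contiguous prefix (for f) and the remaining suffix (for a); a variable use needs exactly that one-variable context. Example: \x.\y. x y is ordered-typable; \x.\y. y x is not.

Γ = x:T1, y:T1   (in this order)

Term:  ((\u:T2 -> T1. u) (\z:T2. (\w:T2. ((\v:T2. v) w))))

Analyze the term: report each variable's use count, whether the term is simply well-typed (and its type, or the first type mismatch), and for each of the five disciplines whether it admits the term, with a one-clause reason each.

use counts: x: 0; y: 0; u (λ-bound): 1; z (λ-bound): 0; w (λ-bound): 1; v (λ-bound): 1
use order (left to right): u, v, w
typing: ill-typed: argument of type T2 -> T2 -> T2 where T2 -> T1 is required
ordered: ✗ — not simply typable
linear: ✗ — fails simple typing
affine: ✗ — a type mismatch blocks all five
relevant: ✗ — the type mismatch rejects it
unrestricted: ✗ — not simply typable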